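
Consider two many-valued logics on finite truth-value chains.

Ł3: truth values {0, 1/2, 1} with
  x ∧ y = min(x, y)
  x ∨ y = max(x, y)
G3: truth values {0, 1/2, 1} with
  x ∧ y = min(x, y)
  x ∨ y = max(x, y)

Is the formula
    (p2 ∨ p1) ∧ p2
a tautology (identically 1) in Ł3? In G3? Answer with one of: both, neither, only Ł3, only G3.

In Ł3: at p1 = 0, p2 = 0 the value is 0 — not a tautology.
In G3: at p1 = 0, p2 = 0 the value is 0 — not a tautology.

neither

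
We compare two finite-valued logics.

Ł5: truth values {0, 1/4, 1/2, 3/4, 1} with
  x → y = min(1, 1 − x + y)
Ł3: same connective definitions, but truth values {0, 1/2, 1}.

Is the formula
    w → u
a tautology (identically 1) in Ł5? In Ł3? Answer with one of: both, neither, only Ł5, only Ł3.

In Ł5: at u = 0, w = 1/4 the value is 3/4 — not a tautology.
In Ł3: at u = 0, w = 1/2 the value is 1/2 — not a tautology.

neither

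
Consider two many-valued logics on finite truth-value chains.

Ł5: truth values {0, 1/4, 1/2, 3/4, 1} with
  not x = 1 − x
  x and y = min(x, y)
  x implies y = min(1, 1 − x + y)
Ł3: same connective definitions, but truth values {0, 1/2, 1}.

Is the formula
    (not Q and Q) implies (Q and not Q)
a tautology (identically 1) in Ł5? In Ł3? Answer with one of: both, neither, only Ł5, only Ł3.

both

In Ł5: every assignment gives 1 — tautology.
In Ł3: every assignment gives 1 — tautology.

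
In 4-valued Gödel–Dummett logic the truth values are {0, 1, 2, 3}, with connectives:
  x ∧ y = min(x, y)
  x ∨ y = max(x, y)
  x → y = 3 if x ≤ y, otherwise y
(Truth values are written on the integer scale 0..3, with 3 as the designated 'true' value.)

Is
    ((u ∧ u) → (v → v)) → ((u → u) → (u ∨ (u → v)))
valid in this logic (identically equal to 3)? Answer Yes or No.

No

Counterexample: take u = 1, v = 0.
u ∧ u = 1 ∧ 1 = 1
v → v = 0 → 0 = 3
(u ∧ u) → (v → v) = 1 → 3 = 3
u → u = 1 → 1 = 3
u → v = 1 → 0 = 0
u ∨ (u → v) = 1 ∨ 0 = 1
(u → u) → (u ∨ (u → v)) = 3 → 1 = 1
((u ∧ u) → (v → v)) → ((u → u) → (u ∨ (u → v))) = 3 → 1 = 1
This gives 1 ≠ 3.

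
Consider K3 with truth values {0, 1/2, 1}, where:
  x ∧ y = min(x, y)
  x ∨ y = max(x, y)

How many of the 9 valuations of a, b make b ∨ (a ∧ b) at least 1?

3

a = 0, b = 0 ↦ 0  <
a = 0, b = 1/2 ↦ 1/2  <
a = 0, b = 1 ↦ 1  ≥
a = 1/2, b = 0 ↦ 0  <
a = 1/2, b = 1/2 ↦ 1/2  <
a = 1/2, b = 1 ↦ 1  ≥
a = 1, b = 0 ↦ 0  <
a = 1, b = 1/2 ↦ 1/2  <
a = 1, b = 1 ↦ 1  ≥
So 3 of the 9 assignments meet the threshold.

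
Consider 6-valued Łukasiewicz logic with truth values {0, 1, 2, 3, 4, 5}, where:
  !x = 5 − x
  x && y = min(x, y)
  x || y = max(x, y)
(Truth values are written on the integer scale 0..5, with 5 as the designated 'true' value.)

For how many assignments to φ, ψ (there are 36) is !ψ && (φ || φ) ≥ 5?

value 5: 1 assignment (counts)
value 4: 3 assignments
value 3: 5 assignments
value 2: 7 assignments
value 1: 9 assignments
value 0: 11 assignments
So 1 of the 36 assignments meets the threshold.

1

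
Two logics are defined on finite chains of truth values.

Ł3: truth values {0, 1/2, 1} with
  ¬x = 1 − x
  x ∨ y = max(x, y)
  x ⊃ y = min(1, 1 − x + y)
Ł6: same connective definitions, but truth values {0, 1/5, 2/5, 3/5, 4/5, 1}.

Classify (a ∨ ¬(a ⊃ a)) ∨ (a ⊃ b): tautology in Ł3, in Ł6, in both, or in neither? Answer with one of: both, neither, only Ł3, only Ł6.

In Ł3: at a = 1/2, b = 0 the value is 1/2 — not a tautology.
In Ł6: at a = 1/5, b = 0 the value is 4/5 — not a tautology.

neither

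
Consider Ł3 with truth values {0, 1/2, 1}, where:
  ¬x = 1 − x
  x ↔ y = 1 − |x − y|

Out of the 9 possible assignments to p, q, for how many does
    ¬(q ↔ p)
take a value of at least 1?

p = 0, q = 0 ↦ 0  <
p = 0, q = 1/2 ↦ 1/2  <
p = 0, q = 1 ↦ 1  ≥
p = 1/2, q = 0 ↦ 1/2  <
p = 1/2, q = 1/2 ↦ 0  <
p = 1/2, q = 1 ↦ 1/2  <
p = 1, q = 0 ↦ 1  ≥
p = 1, q = 1/2 ↦ 1/2  <
p = 1, q = 1 ↦ 0  <
So 2 of the 9 assignments meet the threshold.

2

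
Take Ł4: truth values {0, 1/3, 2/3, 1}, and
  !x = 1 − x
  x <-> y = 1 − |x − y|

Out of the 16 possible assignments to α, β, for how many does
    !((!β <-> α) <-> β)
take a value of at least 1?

2

α = 0, β = 0 ↦ 0  <
α = 0, β = 1/3 ↦ 0  <
α = 0, β = 2/3 ↦ 0  <
α = 0, β = 1 ↦ 0  <
α = 1/3, β = 0 ↦ 1/3  <
α = 1/3, β = 1/3 ↦ 1/3  <
α = 1/3, β = 2/3 ↦ 1/3  <
α = 1/3, β = 1 ↦ 1/3  <
α = 2/3, β = 0 ↦ 2/3  <
α = 2/3, β = 1/3 ↦ 2/3  <
α = 2/3, β = 2/3 ↦ 0  <
α = 2/3, β = 1 ↦ 2/3  <
α = 1, β = 0 ↦ 1  ≥
α = 1, β = 1/3 ↦ 1/3  <
α = 1, β = 2/3 ↦ 1/3  <
α = 1, β = 1 ↦ 1  ≥
So 2 of the 16 assignments meet the threshold.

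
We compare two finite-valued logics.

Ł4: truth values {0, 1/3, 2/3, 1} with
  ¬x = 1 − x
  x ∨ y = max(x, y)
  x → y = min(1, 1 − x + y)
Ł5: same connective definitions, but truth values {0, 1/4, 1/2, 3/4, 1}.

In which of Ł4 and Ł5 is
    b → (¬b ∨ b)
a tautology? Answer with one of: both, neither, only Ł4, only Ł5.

In Ł4: every assignment gives 1 — tautology.
In Ł5: every assignment gives 1 — tautology.

both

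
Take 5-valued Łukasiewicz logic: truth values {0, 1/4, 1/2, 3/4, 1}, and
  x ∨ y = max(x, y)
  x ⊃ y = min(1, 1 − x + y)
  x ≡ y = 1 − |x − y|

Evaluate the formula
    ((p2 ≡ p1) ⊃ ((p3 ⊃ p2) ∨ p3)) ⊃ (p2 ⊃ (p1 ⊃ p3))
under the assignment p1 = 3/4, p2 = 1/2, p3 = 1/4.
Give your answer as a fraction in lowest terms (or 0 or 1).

p2 ≡ p1 = 1/2 ≡ 3/4 = 3/4
p3 ⊃ p2 = 1/4 ⊃ 1/2 = 1
(p3 ⊃ p2) ∨ p3 = 1 ∨ 1/4 = 1
(p2 ≡ p1) ⊃ ((p3 ⊃ p2) ∨ p3) = 3/4 ⊃ 1 = 1
p1 ⊃ p3 = 3/4 ⊃ 1/4 = 1/2
p2 ⊃ (p1 ⊃ p3) = 1/2 ⊃ 1/2 = 1
((p2 ≡ p1) ⊃ ((p3 ⊃ p2) ∨ p3)) ⊃ (p2 ⊃ (p1 ⊃ p3)) = 1 ⊃ 1 = 1

1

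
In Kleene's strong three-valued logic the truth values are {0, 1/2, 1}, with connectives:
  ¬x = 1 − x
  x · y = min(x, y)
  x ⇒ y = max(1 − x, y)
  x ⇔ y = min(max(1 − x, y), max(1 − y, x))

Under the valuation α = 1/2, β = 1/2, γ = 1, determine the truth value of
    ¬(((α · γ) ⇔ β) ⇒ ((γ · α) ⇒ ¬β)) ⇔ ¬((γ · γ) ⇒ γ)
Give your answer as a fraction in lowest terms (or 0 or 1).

α · γ = 1/2 · 1 = 1/2
(α · γ) ⇔ β = 1/2 ⇔ 1/2 = 1/2
γ · α = 1 · 1/2 = 1/2
¬β = ¬1/2 = 1/2
(γ · α) ⇒ ¬β = 1/2 ⇒ 1/2 = 1/2
((α · γ) ⇔ β) ⇒ ((γ · α) ⇒ ¬β) = 1/2 ⇒ 1/2 = 1/2
¬(((α · γ) ⇔ β) ⇒ ((γ · α) ⇒ ¬β)) = ¬1/2 = 1/2
γ · γ = 1 · 1 = 1
(γ · γ) ⇒ γ = 1 ⇒ 1 = 1
¬((γ · γ) ⇒ γ) = ¬1 = 0
¬(((α · γ) ⇔ β) ⇒ ((γ · α) ⇒ ¬β)) ⇔ ¬((γ · γ) ⇒ γ) = 1/2 ⇔ 0 = 1/2

1/2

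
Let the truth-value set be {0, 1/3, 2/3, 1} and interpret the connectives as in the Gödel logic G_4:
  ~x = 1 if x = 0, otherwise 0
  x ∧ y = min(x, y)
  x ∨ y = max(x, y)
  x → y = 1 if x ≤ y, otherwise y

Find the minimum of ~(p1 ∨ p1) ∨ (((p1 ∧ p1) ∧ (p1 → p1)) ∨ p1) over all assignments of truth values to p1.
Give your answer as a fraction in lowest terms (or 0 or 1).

Take p1 = 1/3:
p1 ∨ p1 = 1/3 ∨ 1/3 = 1/3
~(p1 ∨ p1) = ~1/3 = 0
p1 ∧ p1 = 1/3 ∧ 1/3 = 1/3
p1 → p1 = 1/3 → 1/3 = 1
(p1 ∧ p1) ∧ (p1 → p1) = 1/3 ∧ 1 = 1/3
((p1 ∧ p1) ∧ (p1 → p1)) ∨ p1 = 1/3 ∨ 1/3 = 1/3
~(p1 ∨ p1) ∨ (((p1 ∧ p1) ∧ (p1 → p1)) ∨ p1) = 0 ∨ 1/3 = 1/3
No assignment yields a value below 1/3, so this is the minimum.

1/3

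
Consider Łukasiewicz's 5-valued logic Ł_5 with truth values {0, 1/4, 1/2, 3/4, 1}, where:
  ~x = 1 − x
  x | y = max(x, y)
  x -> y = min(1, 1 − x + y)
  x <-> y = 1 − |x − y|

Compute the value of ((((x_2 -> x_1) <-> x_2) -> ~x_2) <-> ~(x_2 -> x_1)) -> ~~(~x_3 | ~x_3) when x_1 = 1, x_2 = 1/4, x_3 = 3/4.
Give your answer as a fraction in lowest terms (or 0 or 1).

x_2 -> x_1 = 1/4 -> 1 = 1
(x_2 -> x_1) <-> x_2 = 1 <-> 1/4 = 1/4
~x_2 = ~1/4 = 3/4
((x_2 -> x_1) <-> x_2) -> ~x_2 = 1/4 -> 3/4 = 1
x_2 -> x_1 = 1/4 -> 1 = 1
~(x_2 -> x_1) = ~1 = 0
(((x_2 -> x_1) <-> x_2) -> ~x_2) <-> ~(x_2 -> x_1) = 1 <-> 0 = 0
~x_3 = ~3/4 = 1/4
~x_3 = ~3/4 = 1/4
~x_3 | ~x_3 = 1/4 | 1/4 = 1/4
~(~x_3 | ~x_3) = ~1/4 = 3/4
~~(~x_3 | ~x_3) = ~3/4 = 1/4
((((x_2 -> x_1) <-> x_2) -> ~x_2) <-> ~(x_2 -> x_1)) -> ~~(~x_3 | ~x_3) = 0 -> 1/4 = 1

1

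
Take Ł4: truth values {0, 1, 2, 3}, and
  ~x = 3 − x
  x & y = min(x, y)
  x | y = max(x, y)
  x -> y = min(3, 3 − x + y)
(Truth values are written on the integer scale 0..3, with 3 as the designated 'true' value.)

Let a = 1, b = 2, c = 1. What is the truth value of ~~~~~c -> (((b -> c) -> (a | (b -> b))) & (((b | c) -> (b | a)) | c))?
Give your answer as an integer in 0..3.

~c = ~1 = 2
~~c = ~2 = 1
~~~c = ~1 = 2
~~~~c = ~2 = 1
~~~~~c = ~1 = 2
b -> c = 2 -> 1 = 2
b -> b = 2 -> 2 = 3
a | (b -> b) = 1 | 3 = 3
(b -> c) -> (a | (b -> b)) = 2 -> 3 = 3
b | c = 2 | 1 = 2
b | a = 2 | 1 = 2
(b | c) -> (b | a) = 2 -> 2 = 3
((b | c) -> (b | a)) | c = 3 | 1 = 3
((b -> c) -> (a | (b -> b))) & (((b | c) -> (b | a)) | c) = 3 & 3 = 3
~~~~~c -> (((b -> c) -> (a | (b -> b))) & (((b | c) -> (b | a)) | c)) = 2 -> 3 = 3

3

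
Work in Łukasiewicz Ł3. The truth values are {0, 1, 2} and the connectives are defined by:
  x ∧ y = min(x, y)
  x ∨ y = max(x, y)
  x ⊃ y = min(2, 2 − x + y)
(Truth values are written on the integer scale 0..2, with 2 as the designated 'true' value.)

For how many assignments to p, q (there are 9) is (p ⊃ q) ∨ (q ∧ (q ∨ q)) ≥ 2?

p = 0, q = 0 ↦ 2  ≥
p = 0, q = 1 ↦ 2  ≥
p = 0, q = 2 ↦ 2  ≥
p = 1, q = 0 ↦ 1  <
p = 1, q = 1 ↦ 2  ≥
p = 1, q = 2 ↦ 2  ≥
p = 2, q = 0 ↦ 0  <
p = 2, q = 1 ↦ 1  <
p = 2, q = 2 ↦ 2  ≥
So 6 of the 9 assignments meet the threshold.

6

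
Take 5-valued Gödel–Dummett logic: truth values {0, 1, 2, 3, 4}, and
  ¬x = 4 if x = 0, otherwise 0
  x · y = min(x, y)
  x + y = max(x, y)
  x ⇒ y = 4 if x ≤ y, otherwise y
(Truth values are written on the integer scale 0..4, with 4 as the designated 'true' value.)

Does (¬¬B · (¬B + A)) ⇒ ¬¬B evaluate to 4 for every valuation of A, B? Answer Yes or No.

Yes

At A = 4, B = 2, for instance:
¬B = ¬2 = 0
¬¬B = ¬0 = 4
¬B = ¬2 = 0
¬B + A = 0 + 4 = 4
¬¬B · (¬B + A) = 4 · 4 = 4
(¬¬B · (¬B + A)) ⇒ ¬¬B = 4 ⇒ 4 = 4
and checking the remaining 24 assignments likewise gives ≥ 4 in every case.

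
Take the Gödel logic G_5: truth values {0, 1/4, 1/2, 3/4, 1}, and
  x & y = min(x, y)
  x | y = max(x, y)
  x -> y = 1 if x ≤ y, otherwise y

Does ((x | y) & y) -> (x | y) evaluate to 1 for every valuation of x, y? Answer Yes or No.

Yes

At x = 1/2, y = 1/2, for instance:
x | y = 1/2 | 1/2 = 1/2
(x | y) & y = 1/2 & 1/2 = 1/2
((x | y) & y) -> (x | y) = 1/2 -> 1/2 = 1
and checking the remaining 24 assignments likewise gives ≥ 1 in every case.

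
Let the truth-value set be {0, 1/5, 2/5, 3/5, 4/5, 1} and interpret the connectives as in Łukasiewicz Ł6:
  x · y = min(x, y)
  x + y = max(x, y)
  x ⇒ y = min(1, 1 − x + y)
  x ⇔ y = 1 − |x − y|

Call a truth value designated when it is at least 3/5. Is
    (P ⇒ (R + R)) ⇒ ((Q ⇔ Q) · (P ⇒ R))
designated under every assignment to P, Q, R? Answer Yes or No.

Yes

At P = 1, Q = 4/5, R = 2/5, for instance:
R + R = 2/5 + 2/5 = 2/5
P ⇒ (R + R) = 1 ⇒ 2/5 = 2/5
Q ⇔ Q = 4/5 ⇔ 4/5 = 1
P ⇒ R = 1 ⇒ 2/5 = 2/5
(Q ⇔ Q) · (P ⇒ R) = 1 · 2/5 = 2/5
(P ⇒ (R + R)) ⇒ ((Q ⇔ Q) · (P ⇒ R)) = 2/5 ⇒ 2/5 = 1
and checking the remaining 215 assignments likewise gives ≥ 3/5 in every case.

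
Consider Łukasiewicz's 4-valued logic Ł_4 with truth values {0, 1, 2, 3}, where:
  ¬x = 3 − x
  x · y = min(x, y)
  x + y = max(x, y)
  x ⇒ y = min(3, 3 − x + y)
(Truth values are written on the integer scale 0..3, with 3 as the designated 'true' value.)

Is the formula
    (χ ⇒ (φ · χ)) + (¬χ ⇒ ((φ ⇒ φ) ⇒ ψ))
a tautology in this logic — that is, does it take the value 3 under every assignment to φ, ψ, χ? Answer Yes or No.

Counterexample: take φ = 0, ψ = 0, χ = 1.
φ · χ = 0 · 1 = 0
χ ⇒ (φ · χ) = 1 ⇒ 0 = 2
¬χ = ¬1 = 2
φ ⇒ φ = 0 ⇒ 0 = 3
(φ ⇒ φ) ⇒ ψ = 3 ⇒ 0 = 0
¬χ ⇒ ((φ ⇒ φ) ⇒ ψ) = 2 ⇒ 0 = 1
(χ ⇒ (φ · χ)) + (¬χ ⇒ ((φ ⇒ φ) ⇒ ψ)) = 2 + 1 = 2
This gives 2 ≠ 3.

No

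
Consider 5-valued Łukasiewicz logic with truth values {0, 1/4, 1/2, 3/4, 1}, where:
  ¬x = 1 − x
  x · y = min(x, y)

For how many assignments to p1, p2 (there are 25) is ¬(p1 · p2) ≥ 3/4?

16

value 1: 9 assignments (counts)
value 3/4: 7 assignments (counts)
value 1/2: 5 assignments
value 1/4: 3 assignments
value 0: 1 assignment
So 16 of the 25 assignments meet the threshold.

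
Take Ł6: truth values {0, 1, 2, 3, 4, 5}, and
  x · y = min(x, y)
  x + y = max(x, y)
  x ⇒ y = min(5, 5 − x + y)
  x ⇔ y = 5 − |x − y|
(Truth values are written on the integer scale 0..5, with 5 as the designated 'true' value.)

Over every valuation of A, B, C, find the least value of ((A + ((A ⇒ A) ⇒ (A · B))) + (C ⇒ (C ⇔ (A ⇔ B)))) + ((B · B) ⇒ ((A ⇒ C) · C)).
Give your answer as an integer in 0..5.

4

Take A = 0, B = 5, C = 3:
A ⇒ A = 0 ⇒ 0 = 5
A · B = 0 · 5 = 0
(A ⇒ A) ⇒ (A · B) = 5 ⇒ 0 = 0
A + ((A ⇒ A) ⇒ (A · B)) = 0 + 0 = 0
A ⇔ B = 0 ⇔ 5 = 0
C ⇔ (A ⇔ B) = 3 ⇔ 0 = 2
C ⇒ (C ⇔ (A ⇔ B)) = 3 ⇒ 2 = 4
(A + ((A ⇒ A) ⇒ (A · B))) + (C ⇒ (C ⇔ (A ⇔ B))) = 0 + 4 = 4
B · B = 5 · 5 = 5
A ⇒ C = 0 ⇒ 3 = 5
(A ⇒ C) · C = 5 · 3 = 3
(B · B) ⇒ ((A ⇒ C) · C) = 5 ⇒ 3 = 3
((A + ((A ⇒ A) ⇒ (A · B))) + (C ⇒ (C ⇔ (A ⇔ B)))) + ((B · B) ⇒ ((A ⇒ C) · C)) = 4 + 3 = 4
No assignment yields a value below 4, so this is the minimum.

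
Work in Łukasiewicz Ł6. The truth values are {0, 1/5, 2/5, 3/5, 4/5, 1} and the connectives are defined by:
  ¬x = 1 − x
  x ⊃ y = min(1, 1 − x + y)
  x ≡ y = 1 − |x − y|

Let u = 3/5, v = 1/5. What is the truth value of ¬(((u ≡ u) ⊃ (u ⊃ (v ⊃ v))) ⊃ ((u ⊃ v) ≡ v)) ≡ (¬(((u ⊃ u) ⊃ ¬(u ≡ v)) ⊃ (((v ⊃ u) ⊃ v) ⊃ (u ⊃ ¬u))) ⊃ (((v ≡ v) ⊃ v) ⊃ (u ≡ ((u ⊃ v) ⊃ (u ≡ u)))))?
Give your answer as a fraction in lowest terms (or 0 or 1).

2/5

u ≡ u = 3/5 ≡ 3/5 = 1
v ⊃ v = 1/5 ⊃ 1/5 = 1
u ⊃ (v ⊃ v) = 3/5 ⊃ 1 = 1
(u ≡ u) ⊃ (u ⊃ (v ⊃ v)) = 1 ⊃ 1 = 1
u ⊃ v = 3/5 ⊃ 1/5 = 3/5
(u ⊃ v) ≡ v = 3/5 ≡ 1/5 = 3/5
((u ≡ u) ⊃ (u ⊃ (v ⊃ v))) ⊃ ((u ⊃ v) ≡ v) = 1 ⊃ 3/5 = 3/5
¬(((u ≡ u) ⊃ (u ⊃ (v ⊃ v))) ⊃ ((u ⊃ v) ≡ v)) = ¬3/5 = 2/5
u ⊃ u = 3/5 ⊃ 3/5 = 1
u ≡ v = 3/5 ≡ 1/5 = 3/5
¬(u ≡ v) = ¬3/5 = 2/5
(u ⊃ u) ⊃ ¬(u ≡ v) = 1 ⊃ 2/5 = 2/5
v ⊃ u = 1/5 ⊃ 3/5 = 1
(v ⊃ u) ⊃ v = 1 ⊃ 1/5 = 1/5
¬u = ¬3/5 = 2/5
u ⊃ ¬u = 3/5 ⊃ 2/5 = 4/5
((v ⊃ u) ⊃ v) ⊃ (u ⊃ ¬u) = 1/5 ⊃ 4/5 = 1
((u ⊃ u) ⊃ ¬(u ≡ v)) ⊃ (((v ⊃ u) ⊃ v) ⊃ (u ⊃ ¬u)) = 2/5 ⊃ 1 = 1
¬(((u ⊃ u) ⊃ ¬(u ≡ v)) ⊃ (((v ⊃ u) ⊃ v) ⊃ (u ⊃ ¬u))) = ¬1 = 0
v ≡ v = 1/5 ≡ 1/5 = 1
(v ≡ v) ⊃ v = 1 ⊃ 1/5 = 1/5
u ⊃ v = 3/5 ⊃ 1/5 = 3/5
u ≡ u = 3/5 ≡ 3/5 = 1
(u ⊃ v) ⊃ (u ≡ u) = 3/5 ⊃ 1 = 1
u ≡ ((u ⊃ v) ⊃ (u ≡ u)) = 3/5 ≡ 1 = 3/5
((v ≡ v) ⊃ v) ⊃ (u ≡ ((u ⊃ v) ⊃ (u ≡ u))) = 1/5 ⊃ 3/5 = 1
¬(((u ⊃ u) ⊃ ¬(u ≡ v)) ⊃ (((v ⊃ u) ⊃ v) ⊃ (u ⊃ ¬u))) ⊃ (((v ≡ v) ⊃ v) ⊃ (u ≡ ((u ⊃ v) ⊃ (u ≡ u)))) = 0 ⊃ 1 = 1
¬(((u ≡ u) ⊃ (u ⊃ (v ⊃ v))) ⊃ ((u ⊃ v) ≡ v)) ≡ (¬(((u ⊃ u) ⊃ ¬(u ≡ v)) ⊃ (((v ⊃ u) ⊃ v) ⊃ (u ⊃ ¬u))) ⊃ (((v ≡ v) ⊃ v) ⊃ (u ≡ ((u ⊃ v) ⊃ (u ≡ u))))) = 2/5 ≡ 1 = 2/5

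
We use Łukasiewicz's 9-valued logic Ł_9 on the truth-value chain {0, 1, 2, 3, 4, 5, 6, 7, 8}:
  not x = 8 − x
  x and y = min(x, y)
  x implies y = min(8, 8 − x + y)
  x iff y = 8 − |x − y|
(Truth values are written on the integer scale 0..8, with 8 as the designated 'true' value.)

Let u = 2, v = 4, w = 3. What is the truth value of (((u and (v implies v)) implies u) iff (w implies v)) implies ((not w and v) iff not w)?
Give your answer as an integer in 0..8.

7

v implies v = 4 implies 4 = 8
u and (v implies v) = 2 and 8 = 2
(u and (v implies v)) implies u = 2 implies 2 = 8
w implies v = 3 implies 4 = 8
((u and (v implies v)) implies u) iff (w implies v) = 8 iff 8 = 8
not w = not 3 = 5
not w and v = 5 and 4 = 4
not w = not 3 = 5
(not w and v) iff not w = 4 iff 5 = 7
(((u and (v implies v)) implies u) iff (w implies v)) implies ((not w and v) iff not w) = 8 implies 7 = 7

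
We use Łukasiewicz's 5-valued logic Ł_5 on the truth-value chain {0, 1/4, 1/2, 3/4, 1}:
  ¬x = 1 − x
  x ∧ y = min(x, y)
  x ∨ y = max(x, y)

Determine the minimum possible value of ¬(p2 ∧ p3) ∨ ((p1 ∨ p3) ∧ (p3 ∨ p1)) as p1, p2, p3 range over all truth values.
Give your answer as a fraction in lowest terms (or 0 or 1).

Take p1 = 0, p2 = 1/2, p3 = 1/2:
p2 ∧ p3 = 1/2 ∧ 1/2 = 1/2
¬(p2 ∧ p3) = ¬1/2 = 1/2
p1 ∨ p3 = 0 ∨ 1/2 = 1/2
p3 ∨ p1 = 1/2 ∨ 0 = 1/2
(p1 ∨ p3) ∧ (p3 ∨ p1) = 1/2 ∧ 1/2 = 1/2
¬(p2 ∧ p3) ∨ ((p1 ∨ p3) ∧ (p3 ∨ p1)) = 1/2 ∨ 1/2 = 1/2
No assignment yields a value below 1/2, so this is the minimum.

1/2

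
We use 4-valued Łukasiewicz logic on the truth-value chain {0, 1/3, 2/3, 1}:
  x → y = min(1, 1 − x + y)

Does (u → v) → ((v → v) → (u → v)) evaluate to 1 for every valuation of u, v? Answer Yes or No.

Yes

u = 0, v = 0 ↦ 1
u = 0, v = 1/3 ↦ 1
u = 0, v = 2/3 ↦ 1
u = 0, v = 1 ↦ 1
u = 1/3, v = 0 ↦ 1
u = 1/3, v = 1/3 ↦ 1
u = 1/3, v = 2/3 ↦ 1
u = 1/3, v = 1 ↦ 1
u = 2/3, v = 0 ↦ 1
u = 2/3, v = 1/3 ↦ 1
u = 2/3, v = 2/3 ↦ 1
u = 2/3, v = 1 ↦ 1
u = 1, v = 0 ↦ 1
u = 1, v = 1/3 ↦ 1
u = 1, v = 2/3 ↦ 1
u = 1, v = 1 ↦ 1
Every assignment gives a value ≥ 1.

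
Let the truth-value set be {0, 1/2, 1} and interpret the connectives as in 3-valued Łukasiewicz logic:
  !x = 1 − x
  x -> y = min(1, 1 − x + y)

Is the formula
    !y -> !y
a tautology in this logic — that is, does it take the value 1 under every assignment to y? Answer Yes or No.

y = 0 ↦ 1
y = 1/2 ↦ 1
y = 1 ↦ 1
Every assignment gives a value ≥ 1.

Yes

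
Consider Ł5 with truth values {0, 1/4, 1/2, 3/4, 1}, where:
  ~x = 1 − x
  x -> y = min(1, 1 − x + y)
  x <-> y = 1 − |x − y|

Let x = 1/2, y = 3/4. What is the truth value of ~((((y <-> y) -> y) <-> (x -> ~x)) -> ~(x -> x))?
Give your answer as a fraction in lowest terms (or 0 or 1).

3/4

y <-> y = 3/4 <-> 3/4 = 1
(y <-> y) -> y = 1 -> 3/4 = 3/4
~x = ~1/2 = 1/2
x -> ~x = 1/2 -> 1/2 = 1
((y <-> y) -> y) <-> (x -> ~x) = 3/4 <-> 1 = 3/4
x -> x = 1/2 -> 1/2 = 1
~(x -> x) = ~1 = 0
(((y <-> y) -> y) <-> (x -> ~x)) -> ~(x -> x) = 3/4 -> 0 = 1/4
~((((y <-> y) -> y) <-> (x -> ~x)) -> ~(x -> x)) = ~1/4 = 3/4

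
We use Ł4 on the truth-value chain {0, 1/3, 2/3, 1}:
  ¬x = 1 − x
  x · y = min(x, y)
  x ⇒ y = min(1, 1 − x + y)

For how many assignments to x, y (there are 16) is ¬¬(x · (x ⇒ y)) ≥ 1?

1

x = 0, y = 0 ↦ 0  <
x = 0, y = 1/3 ↦ 0  <
x = 0, y = 2/3 ↦ 0  <
x = 0, y = 1 ↦ 0  <
x = 1/3, y = 0 ↦ 1/3  <
x = 1/3, y = 1/3 ↦ 1/3  <
x = 1/3, y = 2/3 ↦ 1/3  <
x = 1/3, y = 1 ↦ 1/3  <
x = 2/3, y = 0 ↦ 1/3  <
x = 2/3, y = 1/3 ↦ 2/3  <
x = 2/3, y = 2/3 ↦ 2/3  <
x = 2/3, y = 1 ↦ 2/3  <
x = 1, y = 0 ↦ 0  <
x = 1, y = 1/3 ↦ 1/3  <
x = 1, y = 2/3 ↦ 2/3  <
x = 1, y = 1 ↦ 1  ≥
So 1 of the 16 assignments meets the threshold.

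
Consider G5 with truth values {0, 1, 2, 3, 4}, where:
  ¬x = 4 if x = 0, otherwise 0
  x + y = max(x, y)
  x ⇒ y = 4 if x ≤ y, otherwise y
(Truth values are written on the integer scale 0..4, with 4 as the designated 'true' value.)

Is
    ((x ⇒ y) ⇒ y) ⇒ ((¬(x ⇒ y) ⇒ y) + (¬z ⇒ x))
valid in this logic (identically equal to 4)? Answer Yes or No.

Counterexample: take x = 1, y = 0, z = 0.
x ⇒ y = 1 ⇒ 0 = 0
(x ⇒ y) ⇒ y = 0 ⇒ 0 = 4
x ⇒ y = 1 ⇒ 0 = 0
¬(x ⇒ y) = ¬0 = 4
¬(x ⇒ y) ⇒ y = 4 ⇒ 0 = 0
¬z = ¬0 = 4
¬z ⇒ x = 4 ⇒ 1 = 1
(¬(x ⇒ y) ⇒ y) + (¬z ⇒ x) = 0 + 1 = 1
((x ⇒ y) ⇒ y) ⇒ ((¬(x ⇒ y) ⇒ y) + (¬z ⇒ x)) = 4 ⇒ 1 = 1
This gives 1 ≠ 4.

No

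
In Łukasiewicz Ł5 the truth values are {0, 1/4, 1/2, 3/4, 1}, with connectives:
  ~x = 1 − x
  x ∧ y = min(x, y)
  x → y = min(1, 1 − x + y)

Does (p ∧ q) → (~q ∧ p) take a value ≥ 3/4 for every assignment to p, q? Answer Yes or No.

Counterexample: take p = 1/2, q = 1.
p ∧ q = 1/2 ∧ 1 = 1/2
~q = ~1 = 0
~q ∧ p = 0 ∧ 1/2 = 0
(p ∧ q) → (~q ∧ p) = 1/2 → 0 = 1/2
This gives 1/2, which is below 3/4.

No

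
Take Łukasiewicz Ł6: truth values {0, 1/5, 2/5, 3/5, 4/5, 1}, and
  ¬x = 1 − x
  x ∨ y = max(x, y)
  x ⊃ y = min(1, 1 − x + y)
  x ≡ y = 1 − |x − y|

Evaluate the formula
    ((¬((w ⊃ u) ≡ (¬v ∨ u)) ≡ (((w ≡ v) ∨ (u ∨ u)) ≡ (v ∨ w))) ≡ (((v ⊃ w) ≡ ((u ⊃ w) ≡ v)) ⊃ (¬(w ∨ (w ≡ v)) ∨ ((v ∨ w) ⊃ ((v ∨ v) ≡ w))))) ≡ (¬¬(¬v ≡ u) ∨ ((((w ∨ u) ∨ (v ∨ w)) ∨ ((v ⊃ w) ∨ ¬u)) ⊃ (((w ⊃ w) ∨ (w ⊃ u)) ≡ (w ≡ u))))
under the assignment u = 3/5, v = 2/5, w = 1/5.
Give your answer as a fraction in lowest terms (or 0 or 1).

4/5

w ⊃ u = 1/5 ⊃ 3/5 = 1
¬v = ¬2/5 = 3/5
¬v ∨ u = 3/5 ∨ 3/5 = 3/5
(w ⊃ u) ≡ (¬v ∨ u) = 1 ≡ 3/5 = 3/5
¬((w ⊃ u) ≡ (¬v ∨ u)) = ¬3/5 = 2/5
w ≡ v = 1/5 ≡ 2/5 = 4/5
u ∨ u = 3/5 ∨ 3/5 = 3/5
(w ≡ v) ∨ (u ∨ u) = 4/5 ∨ 3/5 = 4/5
v ∨ w = 2/5 ∨ 1/5 = 2/5
((w ≡ v) ∨ (u ∨ u)) ≡ (v ∨ w) = 4/5 ≡ 2/5 = 3/5
¬((w ⊃ u) ≡ (¬v ∨ u)) ≡ (((w ≡ v) ∨ (u ∨ u)) ≡ (v ∨ w)) = 2/5 ≡ 3/5 = 4/5
v ⊃ w = 2/5 ⊃ 1/5 = 4/5
u ⊃ w = 3/5 ⊃ 1/5 = 3/5
(u ⊃ w) ≡ v = 3/5 ≡ 2/5 = 4/5
(v ⊃ w) ≡ ((u ⊃ w) ≡ v) = 4/5 ≡ 4/5 = 1
w ≡ v = 1/5 ≡ 2/5 = 4/5
w ∨ (w ≡ v) = 1/5 ∨ 4/5 = 4/5
¬(w ∨ (w ≡ v)) = ¬4/5 = 1/5
v ∨ w = 2/5 ∨ 1/5 = 2/5
v ∨ v = 2/5 ∨ 2/5 = 2/5
(v ∨ v) ≡ w = 2/5 ≡ 1/5 = 4/5
(v ∨ w) ⊃ ((v ∨ v) ≡ w) = 2/5 ⊃ 4/5 = 1
¬(w ∨ (w ≡ v)) ∨ ((v ∨ w) ⊃ ((v ∨ v) ≡ w)) = 1/5 ∨ 1 = 1
((v ⊃ w) ≡ ((u ⊃ w) ≡ v)) ⊃ (¬(w ∨ (w ≡ v)) ∨ ((v ∨ w) ⊃ ((v ∨ v) ≡ w))) = 1 ⊃ 1 = 1
(¬((w ⊃ u) ≡ (¬v ∨ u)) ≡ (((w ≡ v) ∨ (u ∨ u)) ≡ (v ∨ w))) ≡ (((v ⊃ w) ≡ ((u ⊃ w) ≡ v)) ⊃ (¬(w ∨ (w ≡ v)) ∨ ((v ∨ w) ⊃ ((v ∨ v) ≡ w)))) = 4/5 ≡ 1 = 4/5
¬v = ¬2/5 = 3/5
¬v ≡ u = 3/5 ≡ 3/5 = 1
¬(¬v ≡ u) = ¬1 = 0
¬¬(¬v ≡ u) = ¬0 = 1
w ∨ u = 1/5 ∨ 3/5 = 3/5
v ∨ w = 2/5 ∨ 1/5 = 2/5
(w ∨ u) ∨ (v ∨ w) = 3/5 ∨ 2/5 = 3/5
v ⊃ w = 2/5 ⊃ 1/5 = 4/5
¬u = ¬3/5 = 2/5
(v ⊃ w) ∨ ¬u = 4/5 ∨ 2/5 = 4/5
((w ∨ u) ∨ (v ∨ w)) ∨ ((v ⊃ w) ∨ ¬u) = 3/5 ∨ 4/5 = 4/5
w ⊃ w = 1/5 ⊃ 1/5 = 1
w ⊃ u = 1/5 ⊃ 3/5 = 1
(w ⊃ w) ∨ (w ⊃ u) = 1 ∨ 1 = 1
w ≡ u = 1/5 ≡ 3/5 = 3/5
((w ⊃ w) ∨ (w ⊃ u)) ≡ (w ≡ u) = 1 ≡ 3/5 = 3/5
(((w ∨ u) ∨ (v ∨ w)) ∨ ((v ⊃ w) ∨ ¬u)) ⊃ (((w ⊃ w) ∨ (w ⊃ u)) ≡ (w ≡ u)) = 4/5 ⊃ 3/5 = 4/5
¬¬(¬v ≡ u) ∨ ((((w ∨ u) ∨ (v ∨ w)) ∨ ((v ⊃ w) ∨ ¬u)) ⊃ (((w ⊃ w) ∨ (w ⊃ u)) ≡ (w ≡ u))) = 1 ∨ 4/5 = 1
((¬((w ⊃ u) ≡ (¬v ∨ u)) ≡ (((w ≡ v) ∨ (u ∨ u)) ≡ (v ∨ w))) ≡ (((v ⊃ w) ≡ ((u ⊃ w) ≡ v)) ⊃ (¬(w ∨ (w ≡ v)) ∨ ((v ∨ w) ⊃ ((v ∨ v) ≡ w))))) ≡ (¬¬(¬v ≡ u) ∨ ((((w ∨ u) ∨ (v ∨ w)) ∨ ((v ⊃ w) ∨ ¬u)) ⊃ (((w ⊃ w) ∨ (w ⊃ u)) ≡ (w ≡ u)))) = 4/5 ≡ 1 = 4/5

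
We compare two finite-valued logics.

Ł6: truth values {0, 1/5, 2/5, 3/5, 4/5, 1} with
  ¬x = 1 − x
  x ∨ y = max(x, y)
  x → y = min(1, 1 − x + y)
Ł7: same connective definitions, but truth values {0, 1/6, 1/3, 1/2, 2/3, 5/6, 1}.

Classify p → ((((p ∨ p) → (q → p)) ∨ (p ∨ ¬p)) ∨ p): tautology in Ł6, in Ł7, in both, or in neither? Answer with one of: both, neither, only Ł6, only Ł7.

both

In Ł6: every assignment gives 1 — tautology.
In Ł7: every assignment gives 1 — tautology.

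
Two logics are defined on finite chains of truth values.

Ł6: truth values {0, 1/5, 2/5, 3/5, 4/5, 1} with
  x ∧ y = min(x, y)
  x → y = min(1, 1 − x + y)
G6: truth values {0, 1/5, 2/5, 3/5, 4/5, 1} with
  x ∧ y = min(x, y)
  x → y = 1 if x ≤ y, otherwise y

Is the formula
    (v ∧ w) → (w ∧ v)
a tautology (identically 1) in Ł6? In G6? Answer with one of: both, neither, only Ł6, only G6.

both

In Ł6: every assignment gives 1 — tautology.
In G6: every assignment gives 1 — tautology.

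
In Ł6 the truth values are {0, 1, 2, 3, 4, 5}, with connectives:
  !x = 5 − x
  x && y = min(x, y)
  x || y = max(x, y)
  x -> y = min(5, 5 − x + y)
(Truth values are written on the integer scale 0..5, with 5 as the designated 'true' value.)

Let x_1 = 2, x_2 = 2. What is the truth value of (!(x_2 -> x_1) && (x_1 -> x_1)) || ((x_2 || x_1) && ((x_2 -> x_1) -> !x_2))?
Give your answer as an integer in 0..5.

2

x_2 -> x_1 = 2 -> 2 = 5
!(x_2 -> x_1) = !5 = 0
x_1 -> x_1 = 2 -> 2 = 5
!(x_2 -> x_1) && (x_1 -> x_1) = 0 && 5 = 0
x_2 || x_1 = 2 || 2 = 2
x_2 -> x_1 = 2 -> 2 = 5
!x_2 = !2 = 3
(x_2 -> x_1) -> !x_2 = 5 -> 3 = 3
(x_2 || x_1) && ((x_2 -> x_1) -> !x_2) = 2 && 3 = 2
(!(x_2 -> x_1) && (x_1 -> x_1)) || ((x_2 || x_1) && ((x_2 -> x_1) -> !x_2)) = 0 || 2 = 2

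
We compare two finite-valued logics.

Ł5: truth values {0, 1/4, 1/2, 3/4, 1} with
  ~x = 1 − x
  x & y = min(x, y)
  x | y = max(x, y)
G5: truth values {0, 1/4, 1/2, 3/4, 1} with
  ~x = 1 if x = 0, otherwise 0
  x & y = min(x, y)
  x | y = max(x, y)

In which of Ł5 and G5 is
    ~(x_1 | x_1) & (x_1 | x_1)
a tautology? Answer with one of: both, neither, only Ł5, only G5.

neither

In Ł5: at x_1 = 0 the value is 0 — not a tautology.
In G5: at x_1 = 0 the value is 0 — not a tautology.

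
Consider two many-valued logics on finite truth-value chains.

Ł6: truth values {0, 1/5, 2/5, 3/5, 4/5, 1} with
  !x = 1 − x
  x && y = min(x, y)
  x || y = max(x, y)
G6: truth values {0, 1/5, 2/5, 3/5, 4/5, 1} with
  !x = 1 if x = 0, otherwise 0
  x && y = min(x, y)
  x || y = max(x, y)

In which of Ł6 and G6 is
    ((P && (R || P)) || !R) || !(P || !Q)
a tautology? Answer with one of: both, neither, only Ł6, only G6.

In Ł6: at P = 0, Q = 0, R = 1/5 the value is 4/5 — not a tautology.
In G6: at P = 0, Q = 0, R = 1/5 the value is 0 — not a tautology.

neither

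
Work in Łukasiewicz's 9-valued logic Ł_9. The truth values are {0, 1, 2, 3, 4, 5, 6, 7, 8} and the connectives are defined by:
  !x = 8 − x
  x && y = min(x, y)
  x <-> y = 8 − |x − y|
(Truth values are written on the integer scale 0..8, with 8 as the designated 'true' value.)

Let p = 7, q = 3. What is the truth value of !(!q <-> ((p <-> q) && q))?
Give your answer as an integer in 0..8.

2

!q = !3 = 5
p <-> q = 7 <-> 3 = 4
(p <-> q) && q = 4 && 3 = 3
!q <-> ((p <-> q) && q) = 5 <-> 3 = 6
!(!q <-> ((p <-> q) && q)) = !6 = 2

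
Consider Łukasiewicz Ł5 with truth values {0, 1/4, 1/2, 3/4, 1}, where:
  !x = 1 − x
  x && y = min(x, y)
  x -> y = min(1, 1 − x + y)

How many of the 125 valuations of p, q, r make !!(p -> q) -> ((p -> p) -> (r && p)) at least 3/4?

42

value 1: 27 assignments (counts)
value 3/4: 15 assignments (counts)
value 1/2: 22 assignments
value 1/4: 26 assignments
value 0: 35 assignments
So 42 of the 125 assignments meet the threshold.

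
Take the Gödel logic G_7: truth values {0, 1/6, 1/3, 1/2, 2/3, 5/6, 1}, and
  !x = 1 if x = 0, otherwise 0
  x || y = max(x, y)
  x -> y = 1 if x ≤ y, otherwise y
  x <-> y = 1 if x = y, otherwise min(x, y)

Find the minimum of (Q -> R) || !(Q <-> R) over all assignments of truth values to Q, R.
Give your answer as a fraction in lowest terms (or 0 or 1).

1/6

Take Q = 1/3, R = 1/6:
Q -> R = 1/3 -> 1/6 = 1/6
Q <-> R = 1/3 <-> 1/6 = 1/6
!(Q <-> R) = !1/6 = 0
(Q -> R) || !(Q <-> R) = 1/6 || 0 = 1/6
No assignment yields a value below 1/6, so this is the minimum.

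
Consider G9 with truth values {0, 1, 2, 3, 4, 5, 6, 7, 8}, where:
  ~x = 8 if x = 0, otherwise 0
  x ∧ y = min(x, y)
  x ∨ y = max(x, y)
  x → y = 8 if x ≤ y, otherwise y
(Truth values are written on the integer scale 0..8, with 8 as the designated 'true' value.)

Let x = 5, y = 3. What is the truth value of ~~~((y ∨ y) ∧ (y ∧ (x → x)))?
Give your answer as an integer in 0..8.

0

y ∨ y = 3 ∨ 3 = 3
x → x = 5 → 5 = 8
y ∧ (x → x) = 3 ∧ 8 = 3
(y ∨ y) ∧ (y ∧ (x → x)) = 3 ∧ 3 = 3
~((y ∨ y) ∧ (y ∧ (x → x))) = ~3 = 0
~~((y ∨ y) ∧ (y ∧ (x → x))) = ~0 = 8
~~~((y ∨ y) ∧ (y ∧ (x → x))) = ~8 = 0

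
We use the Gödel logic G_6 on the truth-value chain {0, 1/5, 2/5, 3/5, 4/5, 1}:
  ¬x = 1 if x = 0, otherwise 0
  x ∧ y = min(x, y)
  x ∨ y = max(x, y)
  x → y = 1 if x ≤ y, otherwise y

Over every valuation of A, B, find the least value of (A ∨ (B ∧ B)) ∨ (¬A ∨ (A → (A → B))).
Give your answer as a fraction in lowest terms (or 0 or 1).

Take A = 1/5, B = 0:
B ∧ B = 0 ∧ 0 = 0
A ∨ (B ∧ B) = 1/5 ∨ 0 = 1/5
¬A = ¬1/5 = 0
A → B = 1/5 → 0 = 0
A → (A → B) = 1/5 → 0 = 0
¬A ∨ (A → (A → B)) = 0 ∨ 0 = 0
(A ∨ (B ∧ B)) ∨ (¬A ∨ (A → (A → B))) = 1/5 ∨ 0 = 1/5
No assignment yields a value below 1/5, so this is the minimum.

1/5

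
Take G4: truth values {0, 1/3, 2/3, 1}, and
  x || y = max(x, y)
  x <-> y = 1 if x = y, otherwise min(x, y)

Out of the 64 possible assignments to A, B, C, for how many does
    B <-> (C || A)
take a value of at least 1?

value 1: 16 assignments (counts)
value 2/3: 12 assignments
value 1/3: 18 assignments
value 0: 18 assignments
So 16 of the 64 assignments meet the threshold.

16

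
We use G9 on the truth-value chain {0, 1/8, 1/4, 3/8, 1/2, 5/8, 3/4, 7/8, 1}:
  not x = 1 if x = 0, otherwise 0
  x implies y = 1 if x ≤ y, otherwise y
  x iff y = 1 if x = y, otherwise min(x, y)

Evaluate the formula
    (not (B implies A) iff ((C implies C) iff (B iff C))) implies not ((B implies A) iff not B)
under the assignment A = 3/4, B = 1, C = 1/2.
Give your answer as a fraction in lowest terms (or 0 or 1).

1

B implies A = 1 implies 3/4 = 3/4
not (B implies A) = not 3/4 = 0
C implies C = 1/2 implies 1/2 = 1
B iff C = 1 iff 1/2 = 1/2
(C implies C) iff (B iff C) = 1 iff 1/2 = 1/2
not (B implies A) iff ((C implies C) iff (B iff C)) = 0 iff 1/2 = 0
B implies A = 1 implies 3/4 = 3/4
not B = not 1 = 0
(B implies A) iff not B = 3/4 iff 0 = 0
not ((B implies A) iff not B) = not 0 = 1
(not (B implies A) iff ((C implies C) iff (B iff C))) implies not ((B implies A) iff not B) = 0 implies 1 = 1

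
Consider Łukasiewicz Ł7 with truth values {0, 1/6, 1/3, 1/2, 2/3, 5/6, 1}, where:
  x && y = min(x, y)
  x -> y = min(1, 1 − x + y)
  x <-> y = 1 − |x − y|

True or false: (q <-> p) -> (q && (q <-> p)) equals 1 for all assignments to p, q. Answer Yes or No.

Counterexample: take p = 0, q = 0.
q <-> p = 0 <-> 0 = 1
q <-> p = 0 <-> 0 = 1
q && (q <-> p) = 0 && 1 = 0
(q <-> p) -> (q && (q <-> p)) = 1 -> 0 = 0
This gives 0 ≠ 1.

No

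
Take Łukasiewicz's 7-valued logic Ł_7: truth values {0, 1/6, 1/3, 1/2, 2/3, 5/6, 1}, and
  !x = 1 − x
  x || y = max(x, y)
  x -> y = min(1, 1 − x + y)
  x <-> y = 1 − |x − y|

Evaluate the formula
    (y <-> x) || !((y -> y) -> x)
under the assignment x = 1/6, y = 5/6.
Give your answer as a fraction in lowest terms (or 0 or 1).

5/6

y <-> x = 5/6 <-> 1/6 = 1/3
y -> y = 5/6 -> 5/6 = 1
(y -> y) -> x = 1 -> 1/6 = 1/6
!((y -> y) -> x) = !1/6 = 5/6
(y <-> x) || !((y -> y) -> x) = 1/3 || 5/6 = 5/6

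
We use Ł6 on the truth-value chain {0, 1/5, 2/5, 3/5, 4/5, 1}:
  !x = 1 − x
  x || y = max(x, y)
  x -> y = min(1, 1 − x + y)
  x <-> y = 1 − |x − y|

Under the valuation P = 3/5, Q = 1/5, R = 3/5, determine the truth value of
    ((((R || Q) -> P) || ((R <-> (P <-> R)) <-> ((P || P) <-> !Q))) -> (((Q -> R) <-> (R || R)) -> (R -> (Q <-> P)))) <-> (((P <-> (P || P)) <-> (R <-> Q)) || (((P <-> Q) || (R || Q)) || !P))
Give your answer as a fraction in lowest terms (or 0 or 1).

3/5

R || Q = 3/5 || 1/5 = 3/5
(R || Q) -> P = 3/5 -> 3/5 = 1
P <-> R = 3/5 <-> 3/5 = 1
R <-> (P <-> R) = 3/5 <-> 1 = 3/5
P || P = 3/5 || 3/5 = 3/5
!Q = !1/5 = 4/5
(P || P) <-> !Q = 3/5 <-> 4/5 = 4/5
(R <-> (P <-> R)) <-> ((P || P) <-> !Q) = 3/5 <-> 4/5 = 4/5
((R || Q) -> P) || ((R <-> (P <-> R)) <-> ((P || P) <-> !Q)) = 1 || 4/5 = 1
Q -> R = 1/5 -> 3/5 = 1
R || R = 3/5 || 3/5 = 3/5
(Q -> R) <-> (R || R) = 1 <-> 3/5 = 3/5
Q <-> P = 1/5 <-> 3/5 = 3/5
R -> (Q <-> P) = 3/5 -> 3/5 = 1
((Q -> R) <-> (R || R)) -> (R -> (Q <-> P)) = 3/5 -> 1 = 1
(((R || Q) -> P) || ((R <-> (P <-> R)) <-> ((P || P) <-> !Q))) -> (((Q -> R) <-> (R || R)) -> (R -> (Q <-> P))) = 1 -> 1 = 1
P || P = 3/5 || 3/5 = 3/5
P <-> (P || P) = 3/5 <-> 3/5 = 1
R <-> Q = 3/5 <-> 1/5 = 3/5
(P <-> (P || P)) <-> (R <-> Q) = 1 <-> 3/5 = 3/5
P <-> Q = 3/5 <-> 1/5 = 3/5
R || Q = 3/5 || 1/5 = 3/5
(P <-> Q) || (R || Q) = 3/5 || 3/5 = 3/5
!P = !3/5 = 2/5
((P <-> Q) || (R || Q)) || !P = 3/5 || 2/5 = 3/5
((P <-> (P || P)) <-> (R <-> Q)) || (((P <-> Q) || (R || Q)) || !P) = 3/5 || 3/5 = 3/5
((((R || Q) -> P) || ((R <-> (P <-> R)) <-> ((P || P) <-> !Q))) -> (((Q -> R) <-> (R || R)) -> (R -> (Q <-> P)))) <-> (((P <-> (P || P)) <-> (R <-> Q)) || (((P <-> Q) || (R || Q)) || !P)) = 1 <-> 3/5 = 3/5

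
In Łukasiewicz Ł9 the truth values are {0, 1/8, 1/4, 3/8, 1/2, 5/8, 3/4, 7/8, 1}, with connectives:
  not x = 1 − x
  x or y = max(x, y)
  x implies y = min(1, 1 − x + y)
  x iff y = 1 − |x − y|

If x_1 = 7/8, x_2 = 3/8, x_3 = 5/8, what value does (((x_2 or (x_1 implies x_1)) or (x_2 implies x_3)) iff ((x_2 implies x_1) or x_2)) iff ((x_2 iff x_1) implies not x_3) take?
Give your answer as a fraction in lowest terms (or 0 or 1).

7/8

x_1 implies x_1 = 7/8 implies 7/8 = 1
x_2 or (x_1 implies x_1) = 3/8 or 1 = 1
x_2 implies x_3 = 3/8 implies 5/8 = 1
(x_2 or (x_1 implies x_1)) or (x_2 implies x_3) = 1 or 1 = 1
x_2 implies x_1 = 3/8 implies 7/8 = 1
(x_2 implies x_1) or x_2 = 1 or 3/8 = 1
((x_2 or (x_1 implies x_1)) or (x_2 implies x_3)) iff ((x_2 implies x_1) or x_2) = 1 iff 1 = 1
x_2 iff x_1 = 3/8 iff 7/8 = 1/2
not x_3 = not 5/8 = 3/8
(x_2 iff x_1) implies not x_3 = 1/2 implies 3/8 = 7/8
(((x_2 or (x_1 implies x_1)) or (x_2 implies x_3)) iff ((x_2 implies x_1) or x_2)) iff ((x_2 iff x_1) implies not x_3) = 1 iff 7/8 = 7/8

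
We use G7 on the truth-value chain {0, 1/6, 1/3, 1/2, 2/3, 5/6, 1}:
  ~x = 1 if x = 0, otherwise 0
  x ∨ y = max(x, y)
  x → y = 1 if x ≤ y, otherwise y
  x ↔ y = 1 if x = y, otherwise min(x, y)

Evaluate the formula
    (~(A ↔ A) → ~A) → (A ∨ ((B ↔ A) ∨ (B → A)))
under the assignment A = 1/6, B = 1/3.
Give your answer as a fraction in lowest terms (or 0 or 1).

1/6

A ↔ A = 1/6 ↔ 1/6 = 1
~(A ↔ A) = ~1 = 0
~A = ~1/6 = 0
~(A ↔ A) → ~A = 0 → 0 = 1
B ↔ A = 1/3 ↔ 1/6 = 1/6
B → A = 1/3 → 1/6 = 1/6
(B ↔ A) ∨ (B → A) = 1/6 ∨ 1/6 = 1/6
A ∨ ((B ↔ A) ∨ (B → A)) = 1/6 ∨ 1/6 = 1/6
(~(A ↔ A) → ~A) → (A ∨ ((B ↔ A) ∨ (B → A))) = 1 → 1/6 = 1/6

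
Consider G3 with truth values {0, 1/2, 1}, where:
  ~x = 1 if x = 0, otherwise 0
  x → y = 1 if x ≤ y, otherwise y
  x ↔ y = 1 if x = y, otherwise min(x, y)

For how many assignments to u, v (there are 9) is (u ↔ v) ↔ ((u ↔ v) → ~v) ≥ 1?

u = 0, v = 0 ↦ 1  ≥
u = 0, v = 1/2 ↦ 0  <
u = 0, v = 1 ↦ 0  <
u = 1/2, v = 0 ↦ 0  <
u = 1/2, v = 1/2 ↦ 0  <
u = 1/2, v = 1 ↦ 0  <
u = 1, v = 0 ↦ 0  <
u = 1, v = 1/2 ↦ 0  <
u = 1, v = 1 ↦ 0  <
So 1 of the 9 assignments meets the threshold.

1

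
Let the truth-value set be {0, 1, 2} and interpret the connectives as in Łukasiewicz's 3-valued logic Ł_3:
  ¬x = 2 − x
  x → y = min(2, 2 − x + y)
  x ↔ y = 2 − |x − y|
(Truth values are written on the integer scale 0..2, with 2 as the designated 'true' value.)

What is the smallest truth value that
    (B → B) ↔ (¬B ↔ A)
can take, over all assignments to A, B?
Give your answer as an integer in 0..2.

Take A = 0, B = 0:
B → B = 0 → 0 = 2
¬B = ¬0 = 2
¬B ↔ A = 2 ↔ 0 = 0
(B → B) ↔ (¬B ↔ A) = 2 ↔ 0 = 0
No assignment yields a value below 0, so this is the minimum.

0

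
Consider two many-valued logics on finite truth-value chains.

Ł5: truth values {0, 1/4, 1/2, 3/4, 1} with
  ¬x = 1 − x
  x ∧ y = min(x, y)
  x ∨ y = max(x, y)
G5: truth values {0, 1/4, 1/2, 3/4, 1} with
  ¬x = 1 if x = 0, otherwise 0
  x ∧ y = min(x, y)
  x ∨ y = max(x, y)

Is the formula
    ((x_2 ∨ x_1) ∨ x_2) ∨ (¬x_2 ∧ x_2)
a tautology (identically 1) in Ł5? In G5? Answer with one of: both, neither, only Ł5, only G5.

In Ł5: at x_1 = 0, x_2 = 0 the value is 0 — not a tautology.
In G5: at x_1 = 0, x_2 = 0 the value is 0 — not a tautology.

neither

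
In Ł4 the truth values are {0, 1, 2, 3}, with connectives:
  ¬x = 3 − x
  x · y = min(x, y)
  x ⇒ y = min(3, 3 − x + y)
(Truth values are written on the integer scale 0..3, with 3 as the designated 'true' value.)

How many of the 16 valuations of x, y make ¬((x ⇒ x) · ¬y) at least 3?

x = 0, y = 0 ↦ 0  <
x = 0, y = 1 ↦ 1  <
x = 0, y = 2 ↦ 2  <
x = 0, y = 3 ↦ 3  ≥
x = 1, y = 0 ↦ 0  <
x = 1, y = 1 ↦ 1  <
x = 1, y = 2 ↦ 2  <
x = 1, y = 3 ↦ 3  ≥
x = 2, y = 0 ↦ 0  <
x = 2, y = 1 ↦ 1  <
x = 2, y = 2 ↦ 2  <
x = 2, y = 3 ↦ 3  ≥
x = 3, y = 0 ↦ 0  <
x = 3, y = 1 ↦ 1  <
x = 3, y = 2 ↦ 2  <
x = 3, y = 3 ↦ 3  ≥
So 4 of the 16 assignments meet the threshold.

4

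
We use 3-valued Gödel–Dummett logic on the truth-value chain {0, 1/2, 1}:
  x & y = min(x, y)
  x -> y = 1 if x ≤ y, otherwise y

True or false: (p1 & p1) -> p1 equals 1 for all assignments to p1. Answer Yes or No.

p1 = 0 ↦ 1
p1 = 1/2 ↦ 1
p1 = 1 ↦ 1
Every assignment gives a value ≥ 1.

Yes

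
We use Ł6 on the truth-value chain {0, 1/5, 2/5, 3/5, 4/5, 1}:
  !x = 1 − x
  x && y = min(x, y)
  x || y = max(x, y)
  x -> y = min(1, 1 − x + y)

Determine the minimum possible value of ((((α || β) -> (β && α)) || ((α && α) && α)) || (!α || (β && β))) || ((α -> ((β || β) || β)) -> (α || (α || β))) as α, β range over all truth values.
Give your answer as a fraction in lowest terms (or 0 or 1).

4/5

Take α = 1/5, β = 0:
α || β = 1/5 || 0 = 1/5
β && α = 0 && 1/5 = 0
(α || β) -> (β && α) = 1/5 -> 0 = 4/5
α && α = 1/5 && 1/5 = 1/5
(α && α) && α = 1/5 && 1/5 = 1/5
((α || β) -> (β && α)) || ((α && α) && α) = 4/5 || 1/5 = 4/5
!α = !1/5 = 4/5
β && β = 0 && 0 = 0
!α || (β && β) = 4/5 || 0 = 4/5
(((α || β) -> (β && α)) || ((α && α) && α)) || (!α || (β && β)) = 4/5 || 4/5 = 4/5
β || β = 0 || 0 = 0
(β || β) || β = 0 || 0 = 0
α -> ((β || β) || β) = 1/5 -> 0 = 4/5
α || β = 1/5 || 0 = 1/5
α || (α || β) = 1/5 || 1/5 = 1/5
(α -> ((β || β) || β)) -> (α || (α || β)) = 4/5 -> 1/5 = 2/5
((((α || β) -> (β && α)) || ((α && α) && α)) || (!α || (β && β))) || ((α -> ((β || β) || β)) -> (α || (α || β))) = 4/5 || 2/5 = 4/5
No assignment yields a value below 4/5, so this is the minimum.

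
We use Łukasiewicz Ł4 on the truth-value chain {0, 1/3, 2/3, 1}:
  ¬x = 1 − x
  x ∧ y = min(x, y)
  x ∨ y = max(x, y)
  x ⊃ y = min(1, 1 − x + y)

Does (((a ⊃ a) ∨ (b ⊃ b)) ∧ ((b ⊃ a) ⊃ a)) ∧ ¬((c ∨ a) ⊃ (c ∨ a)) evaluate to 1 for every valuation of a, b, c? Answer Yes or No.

No

Counterexample: take a = 0, b = 0, c = 0.
a ⊃ a = 0 ⊃ 0 = 1
b ⊃ b = 0 ⊃ 0 = 1
(a ⊃ a) ∨ (b ⊃ b) = 1 ∨ 1 = 1
b ⊃ a = 0 ⊃ 0 = 1
(b ⊃ a) ⊃ a = 1 ⊃ 0 = 0
((a ⊃ a) ∨ (b ⊃ b)) ∧ ((b ⊃ a) ⊃ a) = 1 ∧ 0 = 0
c ∨ a = 0 ∨ 0 = 0
c ∨ a = 0 ∨ 0 = 0
(c ∨ a) ⊃ (c ∨ a) = 0 ⊃ 0 = 1
¬((c ∨ a) ⊃ (c ∨ a)) = ¬1 = 0
(((a ⊃ a) ∨ (b ⊃ b)) ∧ ((b ⊃ a) ⊃ a)) ∧ ¬((c ∨ a) ⊃ (c ∨ a)) = 0 ∧ 0 = 0
This gives 0 ≠ 1.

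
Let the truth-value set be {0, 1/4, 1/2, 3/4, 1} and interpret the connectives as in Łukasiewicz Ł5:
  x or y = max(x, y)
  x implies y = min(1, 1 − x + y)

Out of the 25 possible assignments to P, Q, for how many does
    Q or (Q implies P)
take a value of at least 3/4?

value 1: 19 assignments (counts)
value 3/4: 5 assignments (counts)
value 1/2: 1 assignment
So 24 of the 25 assignments meet the threshold.

24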